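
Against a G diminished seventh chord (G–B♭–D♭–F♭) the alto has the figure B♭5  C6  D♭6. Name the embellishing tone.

C6 is a passing tone.

The harmony at that moment is G diminished seventh chord (G, B♭, D♭, F♭); C6 is not a chord tone.
It is approached by step up from B♭5 and left by step up to D♭6.
Step in, step out in the same direction — a passing tone.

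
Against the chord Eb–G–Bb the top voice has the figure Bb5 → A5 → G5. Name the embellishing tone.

The harmony at that moment is Eb major triad (Eb, G, Bb); A5 is not a chord tone.
It is approached by step down from Bb5 and left by step down to G5.
Step in, step out in the same direction — a passing tone.

A5 is a passing tone.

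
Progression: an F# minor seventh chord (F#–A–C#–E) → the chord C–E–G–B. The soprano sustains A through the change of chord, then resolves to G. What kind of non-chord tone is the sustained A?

A is a suspension.

The harmony at that moment is C major seventh chord (C, E, G, B); A is not a chord tone.
It is held over (the same pitch as the preceding A) and left by step down to G.
Held over from the previous chord and resolving down by step — a suspension.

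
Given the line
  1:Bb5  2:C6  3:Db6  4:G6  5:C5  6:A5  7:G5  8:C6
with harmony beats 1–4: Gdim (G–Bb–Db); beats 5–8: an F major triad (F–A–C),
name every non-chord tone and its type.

C6 (beat 2) — passing tone; G5 (beat 7) — escape tone.

The harmony at that moment is G diminished triad (G, Bb, Db); C6 is not a chord tone.
It is approached by step up from Bb5 and left by step up to Db6.
Step in, step out in the same direction — a passing tone.
The harmony at that moment is F major triad (F, A, C); G5 is not a chord tone.
It is approached by step down from A5 and left by leap up to C6.
Step in, leap out — an escape tone.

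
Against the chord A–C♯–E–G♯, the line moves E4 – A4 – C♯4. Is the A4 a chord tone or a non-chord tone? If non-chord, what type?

Chord tone (the root of A major seventh chord).

A major seventh chord contains A, C♯, E, G♯; A is the root, so it is a chord tone.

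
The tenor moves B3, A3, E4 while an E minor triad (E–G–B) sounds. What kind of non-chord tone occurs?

A3 is an escape tone.

The harmony at that moment is E minor triad (E, G, B); A3 is not a chord tone.
It is approached by step down from B3 and left by leap up to E4.
Step in, leap out — an escape tone.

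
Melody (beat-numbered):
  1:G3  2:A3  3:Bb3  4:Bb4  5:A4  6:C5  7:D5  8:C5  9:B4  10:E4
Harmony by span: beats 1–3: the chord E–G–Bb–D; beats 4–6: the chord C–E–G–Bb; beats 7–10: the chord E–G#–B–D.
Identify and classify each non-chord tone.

The harmony at that moment is E half-diminished seventh chord (E, G, Bb, D); A3 is not a chord tone.
It is approached by step up from G3 and left by step up to Bb3.
Step in, step out in the same direction — a passing tone.
The harmony at that moment is C dominant seventh chord (C, E, G, Bb); A4 is not a chord tone.
It is approached by step down from Bb4 and left by leap up to C5.
Step in, leap out — an escape tone.
The harmony at that moment is E dominant seventh chord (E, G#, B, D); C5 is not a chord tone.
It is approached by step down from D5 and left by step down to B4.
Step in, step out in the same direction — a passing tone.

A3 (beat 2) — passing tone; A4 (beat 5) — escape tone; C5 (beat 8) — passing tone.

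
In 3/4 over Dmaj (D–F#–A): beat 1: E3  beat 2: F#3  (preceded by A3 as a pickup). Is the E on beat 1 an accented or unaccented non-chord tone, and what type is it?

The harmony at that moment is D major triad (D, F#, A); E3 is not a chord tone.
It is approached by leap down from A3 and left by step up to F#3.
Leap in, step out — an appoggiatura.
It falls on the downbeat, so it is accented.

Accented appoggiatura.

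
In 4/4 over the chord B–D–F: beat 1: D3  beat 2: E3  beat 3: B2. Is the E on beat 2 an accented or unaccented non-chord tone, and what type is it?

Unaccented escape tone.

The harmony at that moment is B diminished triad (B, D, F); E3 is not a chord tone.
It is approached by step up from D3 and left by leap down to B2.
Step in, leap out — an escape tone.
It falls on a weak beat, so it is unaccented.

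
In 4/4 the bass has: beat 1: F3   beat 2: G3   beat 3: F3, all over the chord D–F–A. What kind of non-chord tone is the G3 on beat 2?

The harmony at that moment is D minor triad (D, F, A); G3 is not a chord tone.
It is approached by step up from F3 and left by step down to F3.
Step away and step back to the same note — a neighbor tone (upper neighbor).

Upper neighbor tone.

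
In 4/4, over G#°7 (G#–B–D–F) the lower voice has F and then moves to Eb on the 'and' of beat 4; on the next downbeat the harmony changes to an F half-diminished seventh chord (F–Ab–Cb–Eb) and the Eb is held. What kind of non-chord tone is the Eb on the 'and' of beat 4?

The harmony at that moment is G# diminished seventh chord (G#, B, D, F); Eb is not a chord tone.
It is approached by step down from F and then sustained as the same pitch into the next harmony.
Arriving early and becoming a chord tone when the harmony changes — an anticipation.

Anticipation.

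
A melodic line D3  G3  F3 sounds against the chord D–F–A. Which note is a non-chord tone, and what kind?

G3 is an appoggiatura.

The harmony at that moment is D minor triad (D, F, A); G3 is not a chord tone.
It is approached by leap up from D3 and left by step down to F3.
Leap in, step out — an appoggiatura.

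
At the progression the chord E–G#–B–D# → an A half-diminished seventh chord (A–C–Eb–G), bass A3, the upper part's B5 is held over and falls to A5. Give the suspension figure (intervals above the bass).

At the second chord the bass is A3. The suspended B5 lies a ninth above the bass; after resolving down by step to A5, the interval above the bass becomes an octave.
Suspension figures are named by those two intervals: 9–8.

9–8 suspension.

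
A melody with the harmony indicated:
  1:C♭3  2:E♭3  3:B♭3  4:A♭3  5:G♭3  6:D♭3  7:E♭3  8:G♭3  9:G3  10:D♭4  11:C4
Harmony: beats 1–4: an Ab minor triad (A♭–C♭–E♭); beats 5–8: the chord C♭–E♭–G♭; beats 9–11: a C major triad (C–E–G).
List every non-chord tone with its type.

B♭3 (beat 3) — appoggiatura; D♭3 (beat 6) — appoggiatura; D♭4 (beat 10) — appoggiatura.

The harmony at that moment is A♭ minor triad (A♭, C♭, E♭); B♭3 is not a chord tone.
It is approached by leap up from E♭3 and left by step down to A♭3.
Leap in, step out — an appoggiatura.
The harmony at that moment is C♭ major triad (C♭, E♭, G♭); D♭3 is not a chord tone.
It is approached by leap down from G♭3 and left by step up to E♭3.
Leap in, step out — an appoggiatura.
The harmony at that moment is C major triad (C, E, G); D♭4 is not a chord tone.
It is approached by leap up from G3 and left by step down to C4.
Leap in, step out — an appoggiatura.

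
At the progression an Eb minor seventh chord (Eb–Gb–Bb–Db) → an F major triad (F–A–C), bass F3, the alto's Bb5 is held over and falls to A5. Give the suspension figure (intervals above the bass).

At the second chord the bass is F3. The suspended Bb5 lies a fourth above the bass; after resolving down by step to A5, the interval above the bass becomes a third.
Suspension figures are named by those two intervals: 4–3.

4–3 suspension.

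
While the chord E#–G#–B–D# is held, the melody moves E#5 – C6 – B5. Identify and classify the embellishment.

C6 is an appoggiatura.

The harmony at that moment is E# half-diminished seventh chord (E#, G#, B, D#); C6 is not a chord tone.
It is approached by leap up from E#5 and left by step down to B5.
Leap in, step out — an appoggiatura.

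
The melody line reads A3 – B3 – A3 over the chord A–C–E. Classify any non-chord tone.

B3 is a neighbor tone.

The harmony at that moment is A minor triad (A, C, E); B3 is not a chord tone.
It is approached by step up from A3 and left by step down to A3.
Step away and step back to the same note — a neighbor tone (upper neighbor).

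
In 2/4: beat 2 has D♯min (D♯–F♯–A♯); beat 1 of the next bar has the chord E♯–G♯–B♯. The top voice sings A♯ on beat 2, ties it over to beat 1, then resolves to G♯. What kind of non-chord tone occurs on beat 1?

Suspension.

The harmony at that moment is E♯ minor triad (E♯, G♯, B♯); A♯ is not a chord tone.
It is held over (the same pitch as the preceding A♯) and left by step down to G♯.
Held over from the previous chord and resolving down by step — a suspension.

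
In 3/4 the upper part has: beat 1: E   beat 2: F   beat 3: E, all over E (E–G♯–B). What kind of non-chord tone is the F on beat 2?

The harmony at that moment is E major triad (E, G♯, B); F is not a chord tone.
It is approached by step up from E and left by step down to E.
Step away and step back to the same note — a neighbor tone (upper neighbor).

Upper neighbor tone.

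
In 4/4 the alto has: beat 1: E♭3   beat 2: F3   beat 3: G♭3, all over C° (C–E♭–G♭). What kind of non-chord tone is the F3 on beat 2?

Passing tone.

The harmony at that moment is C diminished triad (C, E♭, G♭); F3 is not a chord tone.
It is approached by step up from E♭3 and left by step up to G♭3.
Step in, step out in the same direction — a passing tone.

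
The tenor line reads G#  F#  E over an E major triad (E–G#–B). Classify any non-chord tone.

F# is a passing tone.

The harmony at that moment is E major triad (E, G#, B); F# is not a chord tone.
It is approached by step down from G# and left by step down to E.
Step in, step out in the same direction — a passing tone.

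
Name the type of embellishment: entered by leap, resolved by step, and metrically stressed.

Approach: by leap. Departure: by step. Metric position: strong.
Leap in, step out, in a metrically strong position — an appoggiatura. (It is the mirror image of the escape tone, which steps in and leaps out from a weak position.)

Appoggiatura.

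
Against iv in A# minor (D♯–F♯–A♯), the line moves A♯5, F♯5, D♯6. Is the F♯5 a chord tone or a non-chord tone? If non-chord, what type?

D# minor triad contains D♯, F♯, A♯; F♯ is the third, so it is a chord tone.

Chord tone (the third of D# minor triad).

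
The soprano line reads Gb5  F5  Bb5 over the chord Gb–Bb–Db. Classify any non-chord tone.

The harmony at that moment is Gb major triad (Gb, Bb, Db); F5 is not a chord tone.
It is approached by step down from Gb5 and left by leap up to Bb5.
Step in, leap out — an escape tone.

F5 is an escape tone.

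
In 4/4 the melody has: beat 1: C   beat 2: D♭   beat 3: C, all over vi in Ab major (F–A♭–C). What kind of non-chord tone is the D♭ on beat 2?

The harmony at that moment is F minor triad (F, A♭, C); D♭ is not a chord tone.
It is approached by step up from C and left by step down to C.
Step away and step back to the same note — a neighbor tone (upper neighbor).

Upper neighbor tone.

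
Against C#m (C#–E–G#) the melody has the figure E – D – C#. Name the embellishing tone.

D is a passing tone.

The harmony at that moment is C# minor triad (C#, E, G#); D is not a chord tone.
It is approached by step down from E and left by step down to C#.
Step in, step out in the same direction — a passing tone.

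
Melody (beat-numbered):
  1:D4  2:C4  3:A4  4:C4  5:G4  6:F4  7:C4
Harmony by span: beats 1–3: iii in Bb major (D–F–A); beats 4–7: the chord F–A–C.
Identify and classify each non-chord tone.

The harmony at that moment is D minor triad (D, F, A); C4 is not a chord tone.
It is approached by step down from D4 and left by leap up to A4.
Step in, leap out — an escape tone.
The harmony at that moment is F major triad (F, A, C); G4 is not a chord tone.
It is approached by leap up from C4 and left by step down to F4.
Leap in, step out — an appoggiatura.

C4 (beat 2) — escape tone; G4 (beat 5) — appoggiatura.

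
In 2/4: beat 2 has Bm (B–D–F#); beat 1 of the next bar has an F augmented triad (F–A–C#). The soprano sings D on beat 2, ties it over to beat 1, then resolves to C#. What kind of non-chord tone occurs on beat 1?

Suspension.

The harmony at that moment is F augmented triad (F, A, C#); D is not a chord tone.
It is held over (the same pitch as the preceding D) and left by step down to C#.
Held over from the previous chord and resolving down by step — a suspension.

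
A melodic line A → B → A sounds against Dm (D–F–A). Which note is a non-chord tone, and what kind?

The harmony at that moment is D minor triad (D, F, A); B is not a chord tone.
It is approached by step up from A and left by step down to A.
Step away and step back to the same note — a neighbor tone (upper neighbor).

B is a neighbor tone.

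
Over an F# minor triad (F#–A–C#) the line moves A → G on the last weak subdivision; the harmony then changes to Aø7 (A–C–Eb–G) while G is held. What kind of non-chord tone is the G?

The harmony at that moment is F# minor triad (F#, A, C#); G is not a chord tone.
It is approached by step down from A and then sustained as the same pitch into the next harmony.
Arriving early and becoming a chord tone when the harmony changes — an anticipation.

G is an anticipation.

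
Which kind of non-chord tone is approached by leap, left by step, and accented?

Appoggiatura.

Approach: by leap. Departure: by step. Metric position: strong.
Leap in, step out, in a metrically strong position — an appoggiatura. (It is the mirror image of the escape tone, which steps in and leaps out from a weak position.)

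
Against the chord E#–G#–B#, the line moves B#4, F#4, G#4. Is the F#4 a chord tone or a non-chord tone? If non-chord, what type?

The harmony at that moment is E# minor triad (E#, G#, B#); F#4 is not a chord tone.
It is approached by leap down from B#4 and left by step up to G#4.
Leap in, step out — an appoggiatura.

Non-chord tone — an appoggiatura.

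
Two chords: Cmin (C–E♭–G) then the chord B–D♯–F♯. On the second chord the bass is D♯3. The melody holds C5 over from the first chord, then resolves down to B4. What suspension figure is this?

7–6 suspension.

At the second chord the bass is D♯3. The suspended C5 lies a seventh above the bass; after resolving down by step to B4, the interval above the bass becomes a sixth.
Suspension figures are named by those two intervals: 7–6.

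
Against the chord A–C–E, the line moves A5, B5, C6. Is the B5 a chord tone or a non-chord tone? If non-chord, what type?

The harmony at that moment is A minor triad (A, C, E); B5 is not a chord tone.
It is approached by step up from A5 and left by step up to C6.
Step in, step out in the same direction — a passing tone.

Non-chord tone — a passing tone.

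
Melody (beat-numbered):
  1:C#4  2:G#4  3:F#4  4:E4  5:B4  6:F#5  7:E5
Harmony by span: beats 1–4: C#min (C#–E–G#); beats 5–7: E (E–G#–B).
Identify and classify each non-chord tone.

The harmony at that moment is C# minor triad (C#, E, G#); F#4 is not a chord tone.
It is approached by step down from G#4 and left by step down to E4.
Step in, step out in the same direction — a passing tone.
The harmony at that moment is E major triad (E, G#, B); F#5 is not a chord tone.
It is approached by leap up from B4 and left by step down to E5.
Leap in, step out — an appoggiatura.

F#4 (beat 3) — passing tone; F#5 (beat 6) — appoggiatura.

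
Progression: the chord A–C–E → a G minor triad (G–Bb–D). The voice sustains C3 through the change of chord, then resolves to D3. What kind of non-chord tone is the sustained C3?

C3 is a retardation.

The harmony at that moment is G minor triad (G, Bb, D); C3 is not a chord tone.
It is held over (the same pitch as the preceding C3) and left by step up to D3.
Held over from the previous chord and resolving up by step — a retardation.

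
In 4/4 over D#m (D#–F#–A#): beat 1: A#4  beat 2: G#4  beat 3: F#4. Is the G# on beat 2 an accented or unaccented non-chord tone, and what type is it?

The harmony at that moment is D# minor triad (D#, F#, A#); G#4 is not a chord tone.
It is approached by step down from A#4 and left by step down to F#4.
Step in, step out in the same direction — a passing tone.
It falls on a weak beat, so it is unaccented.

Unaccented passing tone.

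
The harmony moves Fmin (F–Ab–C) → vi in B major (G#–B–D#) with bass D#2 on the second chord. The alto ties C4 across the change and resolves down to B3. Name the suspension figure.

7–6 suspension.

At the second chord the bass is D#2. The suspended C4 lies a seventh above the bass; after resolving down by step to B3, the interval above the bass becomes a sixth.
Suspension figures are named by those two intervals: 7–6.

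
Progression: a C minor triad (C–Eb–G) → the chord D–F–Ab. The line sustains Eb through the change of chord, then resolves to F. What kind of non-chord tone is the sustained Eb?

Eb is a retardation.

The harmony at that moment is D diminished triad (D, F, Ab); Eb is not a chord tone.
It is held over (the same pitch as the preceding Eb) and left by step up to F.
Held over from the previous chord and resolving up by step — a retardation.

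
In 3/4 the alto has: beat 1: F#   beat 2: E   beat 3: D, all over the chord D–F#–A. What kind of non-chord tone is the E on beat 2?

Passing tone.

The harmony at that moment is D major triad (D, F#, A); E is not a chord tone.
It is approached by step down from F# and left by step down to D.
Step in, step out in the same direction — a passing tone.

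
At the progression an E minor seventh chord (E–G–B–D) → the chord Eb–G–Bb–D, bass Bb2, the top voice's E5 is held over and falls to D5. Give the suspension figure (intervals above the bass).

4–3 suspension.

At the second chord the bass is Bb2. The suspended E5 lies a fourth above the bass; after resolving down by step to D5, the interval above the bass becomes a third.
Suspension figures are named by those two intervals: 4–3.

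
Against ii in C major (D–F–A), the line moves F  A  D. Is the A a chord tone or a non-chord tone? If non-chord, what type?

Chord tone (the fifth of D minor triad).

D minor triad contains D, F, A; A is the fifth, so it is a chord tone.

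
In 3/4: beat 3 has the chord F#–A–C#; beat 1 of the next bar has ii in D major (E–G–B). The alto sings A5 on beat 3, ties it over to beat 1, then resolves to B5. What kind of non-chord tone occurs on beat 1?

Retardation.

The harmony at that moment is E minor triad (E, G, B); A5 is not a chord tone.
It is held over (the same pitch as the preceding A5) and left by step up to B5.
Held over from the previous chord and resolving up by step — a retardation.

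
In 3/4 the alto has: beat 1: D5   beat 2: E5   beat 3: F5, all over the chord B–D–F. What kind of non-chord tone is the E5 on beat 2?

The harmony at that moment is B diminished triad (B, D, F); E5 is not a chord tone.
It is approached by step up from D5 and left by step up to F5.
Step in, step out in the same direction — a passing tone.

Passing tone.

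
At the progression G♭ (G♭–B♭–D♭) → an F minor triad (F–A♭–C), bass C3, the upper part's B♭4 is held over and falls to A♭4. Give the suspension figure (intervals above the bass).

At the second chord the bass is C3. The suspended B♭4 lies a seventh above the bass; after resolving down by step to A♭4, the interval above the bass becomes a sixth.
Suspension figures are named by those two intervals: 7–6.

7–6 suspension.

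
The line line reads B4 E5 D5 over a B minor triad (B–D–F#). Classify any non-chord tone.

E5 is an appoggiatura.

The harmony at that moment is B minor triad (B, D, F#); E5 is not a chord tone.
It is approached by leap up from B4 and left by step down to D5.
Leap in, step out — an appoggiatura.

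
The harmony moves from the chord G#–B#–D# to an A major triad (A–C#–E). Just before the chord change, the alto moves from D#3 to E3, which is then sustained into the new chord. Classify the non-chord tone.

The harmony at that moment is G# major triad (G#, B#, D#); E3 is not a chord tone.
It is approached by step up from D#3 and then sustained as the same pitch into the next harmony.
Arriving early and becoming a chord tone when the harmony changes — an anticipation.

E3 is an anticipation.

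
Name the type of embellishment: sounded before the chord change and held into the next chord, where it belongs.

Anticipation.

Approach: ahead of the chord change (typically by step), so it is dissonant against the current harmony. Departure: none — the same pitch is restated or held and is a chord tone of the new harmony.
Dissonant first, consonant once the harmony catches up: the note simply arrives early — an anticipation. (The reverse timing, consonant first and dissonant after the change, would be a suspension or retardation.)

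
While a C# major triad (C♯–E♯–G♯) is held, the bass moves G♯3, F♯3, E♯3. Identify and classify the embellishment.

F♯3 is a passing tone.

The harmony at that moment is C♯ major triad (C♯, E♯, G♯); F♯3 is not a chord tone.
It is approached by step down from G♯3 and left by step down to E♯3.
Step in, step out in the same direction — a passing tone.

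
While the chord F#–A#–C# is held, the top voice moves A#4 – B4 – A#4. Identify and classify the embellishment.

The harmony at that moment is F# major triad (F#, A#, C#); B4 is not a chord tone.
It is approached by step up from A#4 and left by step down to A#4.
Step away and step back to the same note — a neighbor tone (upper neighbor).

B4 is a neighbor tone.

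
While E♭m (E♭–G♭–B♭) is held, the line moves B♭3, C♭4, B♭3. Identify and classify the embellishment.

The harmony at that moment is E♭ minor triad (E♭, G♭, B♭); C♭4 is not a chord tone.
It is approached by step up from B♭3 and left by step down to B♭3.
Step away and step back to the same note — a neighbor tone (upper neighbor).

C♭4 is a neighbor tone.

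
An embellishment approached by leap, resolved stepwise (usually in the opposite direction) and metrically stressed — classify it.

Approach: by leap. Departure: by step. Metric position: strong.
Leap in, step out, in a metrically strong position — an appoggiatura. (It is the mirror image of the escape tone, which steps in and leaps out from a weak position.)

Appoggiatura.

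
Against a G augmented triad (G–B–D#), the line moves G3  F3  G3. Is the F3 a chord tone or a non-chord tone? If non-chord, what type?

The harmony at that moment is G augmented triad (G, B, D#); F3 is not a chord tone.
It is approached by step down from G3 and left by step up to G3.
Step away and step back to the same note — a neighbor tone (lower neighbor).

Non-chord tone — a neighbor tone.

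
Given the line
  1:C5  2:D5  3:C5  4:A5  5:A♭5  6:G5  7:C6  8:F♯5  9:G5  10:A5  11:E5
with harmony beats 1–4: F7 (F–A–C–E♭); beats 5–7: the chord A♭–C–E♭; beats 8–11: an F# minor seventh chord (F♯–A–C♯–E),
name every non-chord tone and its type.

The harmony at that moment is F dominant seventh chord (F, A, C, E♭); D5 is not a chord tone.
It is approached by step up from C5 and left by step down to C5.
Step away and step back to the same note — a neighbor tone (upper neighbor).
The harmony at that moment is A♭ major triad (A♭, C, E♭); G5 is not a chord tone.
It is approached by step down from A♭5 and left by leap up to C6.
Step in, leap out — an escape tone.
The harmony at that moment is F♯ minor seventh chord (F♯, A, C♯, E); G5 is not a chord tone.
It is approached by step up from F♯5 and left by step up to A5.
Step in, step out in the same direction — a passing tone.

D5 (beat 2) — neighbor tone; G5 (beat 6) — escape tone; G5 (beat 9) — passing tone.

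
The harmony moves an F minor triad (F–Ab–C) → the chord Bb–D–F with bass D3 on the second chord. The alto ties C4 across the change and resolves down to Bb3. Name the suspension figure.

At the second chord the bass is D3. The suspended C4 lies a seventh above the bass; after resolving down by step to Bb3, the interval above the bass becomes a sixth.
Suspension figures are named by those two intervals: 7–6.

7–6 suspension.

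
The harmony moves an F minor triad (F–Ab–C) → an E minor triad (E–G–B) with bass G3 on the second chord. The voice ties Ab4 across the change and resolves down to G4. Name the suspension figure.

9–8 suspension.

At the second chord the bass is G3. The suspended Ab4 lies a ninth above the bass; after resolving down by step to G4, the interval above the bass becomes an octave.
Suspension figures are named by those two intervals: 9–8.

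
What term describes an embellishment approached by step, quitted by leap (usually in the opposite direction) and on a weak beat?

Approach: by step. Departure: by leap. Metric position: weak.
Step in, leap out, from a weak position — an escape tone (échappée). (It is the mirror image of the appoggiatura, which leaps in and steps out on a strong beat.)

Escape tone.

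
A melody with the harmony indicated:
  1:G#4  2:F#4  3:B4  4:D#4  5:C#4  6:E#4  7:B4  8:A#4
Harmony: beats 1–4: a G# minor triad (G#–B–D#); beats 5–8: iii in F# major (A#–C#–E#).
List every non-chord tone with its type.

The harmony at that moment is G# minor triad (G#, B, D#); F#4 is not a chord tone.
It is approached by step down from G#4 and left by leap up to B4.
Step in, leap out — an escape tone.
The harmony at that moment is A# minor triad (A#, C#, E#); B4 is not a chord tone.
It is approached by leap up from E#4 and left by step down to A#4.
Leap in, step out — an appoggiatura.

F#4 (beat 2) — escape tone; B4 (beat 7) — appoggiatura.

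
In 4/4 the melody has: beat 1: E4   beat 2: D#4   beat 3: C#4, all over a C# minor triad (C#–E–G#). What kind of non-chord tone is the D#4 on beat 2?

The harmony at that moment is C# minor triad (C#, E, G#); D#4 is not a chord tone.
It is approached by step down from E4 and left by step down to C#4.
Step in, step out in the same direction — a passing tone.

Passing tone.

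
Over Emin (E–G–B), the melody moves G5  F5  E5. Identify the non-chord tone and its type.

The harmony at that moment is E minor triad (E, G, B); F5 is not a chord tone.
It is approached by step down from G5 and left by step down to E5.
Step in, step out in the same direction — a passing tone.

F5 is a passing tone.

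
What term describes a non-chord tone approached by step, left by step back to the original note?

Neighbor tone.

Approach: by step. Departure: by step in the opposite direction, back to the starting pitch.
Stepwise on both sides but reversing to return to the same chord tone — a neighbor tone. (Had it continued onward in the same direction it would be a passing tone instead.)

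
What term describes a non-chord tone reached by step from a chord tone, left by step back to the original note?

Approach: by step. Departure: by step in the opposite direction, back to the starting pitch.
Stepwise on both sides but reversing to return to the same chord tone — a neighbor tone. (Had it continued onward in the same direction it would be a passing tone instead.)

Neighbor tone.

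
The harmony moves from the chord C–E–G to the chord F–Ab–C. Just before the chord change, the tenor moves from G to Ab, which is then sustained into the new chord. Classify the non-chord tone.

The harmony at that moment is C major triad (C, E, G); Ab is not a chord tone.
It is approached by step up from G and then sustained as the same pitch into the next harmony.
Arriving early and becoming a chord tone when the harmony changes — an anticipation.

Ab is an anticipation.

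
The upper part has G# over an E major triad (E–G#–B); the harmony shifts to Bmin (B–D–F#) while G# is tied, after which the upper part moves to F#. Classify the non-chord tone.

The harmony at that moment is B minor triad (B, D, F#); G# is not a chord tone.
It is held over (the same pitch as the preceding G#) and left by step down to F#.
Held over from the previous chord and resolving down by step — a suspension.

G# is a suspension.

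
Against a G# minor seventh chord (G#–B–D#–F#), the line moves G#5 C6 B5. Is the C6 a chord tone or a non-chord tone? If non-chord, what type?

Non-chord tone — an appoggiatura.

The harmony at that moment is G# minor seventh chord (G#, B, D#, F#); C6 is not a chord tone.
It is approached by leap up from G#5 and left by step down to B5.
Leap in, step out — an appoggiatura.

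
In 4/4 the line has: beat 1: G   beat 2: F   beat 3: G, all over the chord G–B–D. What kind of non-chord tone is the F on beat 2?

Lower neighbor tone.

The harmony at that moment is G major triad (G, B, D); F is not a chord tone.
It is approached by step down from G and left by step up to G.
Step away and step back to the same note — a neighbor tone (lower neighbor).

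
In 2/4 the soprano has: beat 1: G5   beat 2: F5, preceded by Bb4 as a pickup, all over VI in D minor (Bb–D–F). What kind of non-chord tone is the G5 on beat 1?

The harmony at that moment is Bb major triad (Bb, D, F); G5 is not a chord tone.
It is approached by leap up from Bb4 and left by step down to F5.
Leap in, step out, metrically accented — an appoggiatura.

Appoggiatura.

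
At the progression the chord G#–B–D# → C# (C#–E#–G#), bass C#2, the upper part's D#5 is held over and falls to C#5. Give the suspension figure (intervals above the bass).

At the second chord the bass is C#2. The suspended D#5 lies a ninth above the bass; after resolving down by step to C#5, the interval above the bass becomes an octave.
Suspension figures are named by those two intervals: 9–8.

9–8 suspension.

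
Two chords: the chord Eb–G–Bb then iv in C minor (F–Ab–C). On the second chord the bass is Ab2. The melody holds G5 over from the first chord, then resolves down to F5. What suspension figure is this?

At the second chord the bass is Ab2. The suspended G5 lies a seventh above the bass; after resolving down by step to F5, the interval above the bass becomes a sixth.
Suspension figures are named by those two intervals: 7–6.

7–6 suspension.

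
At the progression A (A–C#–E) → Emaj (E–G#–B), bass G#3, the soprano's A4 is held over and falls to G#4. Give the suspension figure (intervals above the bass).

At the second chord the bass is G#3. The suspended A4 lies a ninth above the bass; after resolving down by step to G#4, the interval above the bass becomes an octave.
Suspension figures are named by those two intervals: 9–8.

9–8 suspension.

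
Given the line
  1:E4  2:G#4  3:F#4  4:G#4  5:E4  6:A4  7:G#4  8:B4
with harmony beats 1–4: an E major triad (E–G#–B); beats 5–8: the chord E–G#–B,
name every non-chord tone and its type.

The harmony at that moment is E major triad (E, G#, B); F#4 is not a chord tone.
It is approached by step down from G#4 and left by step up to G#4.
Step away and step back to the same note — a neighbor tone (lower neighbor).
The harmony at that moment is E major triad (E, G#, B); A4 is not a chord tone.
It is approached by leap up from E4 and left by step down to G#4.
Leap in, step out — an appoggiatura.

F#4 (beat 3) — neighbor tone; A4 (beat 6) — appoggiatura.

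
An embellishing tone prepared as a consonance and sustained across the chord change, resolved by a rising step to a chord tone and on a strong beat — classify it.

Approach: by preparation — the pitch is first a chord tone, then held (tied or repeated) while the harmony changes under it. Departure: up by step. Metric position: strong.
A prepared dissonance that resolves upward by step — a retardation. (The same figure resolving downward would be a suspension.)

Retardation.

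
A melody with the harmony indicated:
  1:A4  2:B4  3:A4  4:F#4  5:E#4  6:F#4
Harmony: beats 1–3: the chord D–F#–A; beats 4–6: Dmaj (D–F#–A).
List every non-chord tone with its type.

The harmony at that moment is D major triad (D, F#, A); B4 is not a chord tone.
It is approached by step up from A4 and left by step down to A4.
Step away and step back to the same note — a neighbor tone (upper neighbor).
The harmony at that moment is D major triad (D, F#, A); E#4 is not a chord tone.
It is approached by step down from F#4 and left by step up to F#4.
Step away and step back to the same note — a neighbor tone (lower neighbor).

B4 (beat 2) — neighbor tone; E#4 (beat 5) — neighbor tone.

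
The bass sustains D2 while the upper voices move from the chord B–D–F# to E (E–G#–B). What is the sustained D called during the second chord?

Pedal tone (pedal point).

The harmony at that moment is E major triad (E, G#, B); D2 is not a chord tone.
It is held over (the same pitch as the preceding D2) and then sustained as the same pitch into the next harmony.
Sustained through a change of harmony — a pedal tone.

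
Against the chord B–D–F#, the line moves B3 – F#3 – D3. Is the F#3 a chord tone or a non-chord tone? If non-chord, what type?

Chord tone (the fifth of B minor triad).

B minor triad contains B, D, F#; F# is the fifth, so it is a chord tone.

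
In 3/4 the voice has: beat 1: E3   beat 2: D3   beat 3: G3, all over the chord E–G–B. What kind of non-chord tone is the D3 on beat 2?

Escape tone.

The harmony at that moment is E minor triad (E, G, B); D3 is not a chord tone.
It is approached by step down from E3 and left by leap up to G3.
Step in, leap out, on a weak beat — an escape tone.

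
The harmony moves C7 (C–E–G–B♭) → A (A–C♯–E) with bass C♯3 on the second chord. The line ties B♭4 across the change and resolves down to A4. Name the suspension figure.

At the second chord the bass is C♯3. The suspended B♭4 lies a seventh above the bass; after resolving down by step to A4, the interval above the bass becomes a sixth.
Suspension figures are named by those two intervals: 7–6.

7–6 suspension.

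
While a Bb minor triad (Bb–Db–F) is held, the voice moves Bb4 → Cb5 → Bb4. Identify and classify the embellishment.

Cb5 is a neighbor tone.

The harmony at that moment is Bb minor triad (Bb, Db, F); Cb5 is not a chord tone.
It is approached by step up from Bb4 and left by step down to Bb4.
Step away and step back to the same note — a neighbor tone (upper neighbor).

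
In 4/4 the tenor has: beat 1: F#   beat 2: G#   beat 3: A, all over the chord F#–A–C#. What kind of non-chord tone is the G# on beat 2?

Passing tone.

The harmony at that moment is F# minor triad (F#, A, C#); G# is not a chord tone.
It is approached by step up from F# and left by step up to A.
Step in, step out in the same direction — a passing tone.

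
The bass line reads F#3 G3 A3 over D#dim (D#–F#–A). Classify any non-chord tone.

The harmony at that moment is D# diminished triad (D#, F#, A); G3 is not a chord tone.
It is approached by step up from F#3 and left by step up to A3.
Step in, step out in the same direction — a passing tone.

G3 is a passing tone.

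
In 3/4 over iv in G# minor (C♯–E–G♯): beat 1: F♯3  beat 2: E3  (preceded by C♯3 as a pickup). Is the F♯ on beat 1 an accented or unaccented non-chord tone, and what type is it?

Accented appoggiatura.

The harmony at that moment is C♯ minor triad (C♯, E, G♯); F♯3 is not a chord tone.
It is approached by leap up from C♯3 and left by step down to E3.
Leap in, step out — an appoggiatura.
It falls on the downbeat, so it is accented.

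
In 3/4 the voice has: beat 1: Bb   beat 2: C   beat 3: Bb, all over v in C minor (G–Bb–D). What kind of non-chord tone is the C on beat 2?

The harmony at that moment is G minor triad (G, Bb, D); C is not a chord tone.
It is approached by step up from Bb and left by step down to Bb.
Step away and step back to the same note — a neighbor tone (upper neighbor).

Upper neighbor tone.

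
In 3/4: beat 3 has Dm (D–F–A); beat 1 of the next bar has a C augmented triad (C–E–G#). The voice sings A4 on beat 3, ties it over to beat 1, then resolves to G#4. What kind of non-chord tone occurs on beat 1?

The harmony at that moment is C augmented triad (C, E, G#); A4 is not a chord tone.
It is held over (the same pitch as the preceding A4) and left by step down to G#4.
Held over from the previous chord and resolving down by step — a suspension.

Suspension.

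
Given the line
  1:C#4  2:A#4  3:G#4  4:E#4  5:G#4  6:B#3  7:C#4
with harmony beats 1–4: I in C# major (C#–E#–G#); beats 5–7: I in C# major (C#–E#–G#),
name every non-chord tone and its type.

A#4 (beat 2) — appoggiatura; B#3 (beat 6) — appoggiatura.

The harmony at that moment is C# major triad (C#, E#, G#); A#4 is not a chord tone.
It is approached by leap up from C#4 and left by step down to G#4.
Leap in, step out — an appoggiatura.
The harmony at that moment is C# major triad (C#, E#, G#); B#3 is not a chord tone.
It is approached by leap down from G#4 and left by step up to C#4.
Leap in, step out — an appoggiatura.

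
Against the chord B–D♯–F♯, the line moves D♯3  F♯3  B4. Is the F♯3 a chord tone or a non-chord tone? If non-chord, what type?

Chord tone (the fifth of B major triad).

B major triad contains B, D♯, F♯; F♯ is the fifth, so it is a chord tone.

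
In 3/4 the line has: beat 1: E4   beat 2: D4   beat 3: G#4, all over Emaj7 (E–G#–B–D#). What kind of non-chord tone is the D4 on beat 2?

The harmony at that moment is E major seventh chord (E, G#, B, D#); D4 is not a chord tone.
It is approached by step down from E4 and left by leap up to G#4.
Step in, leap out, on a weak beat — an escape tone.

Escape tone.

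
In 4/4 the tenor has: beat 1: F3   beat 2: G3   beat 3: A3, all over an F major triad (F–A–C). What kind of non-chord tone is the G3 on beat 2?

Passing tone.

The harmony at that moment is F major triad (F, A, C); G3 is not a chord tone.
It is approached by step up from F3 and left by step up to A3.
Step in, step out in the same direction — a passing tone.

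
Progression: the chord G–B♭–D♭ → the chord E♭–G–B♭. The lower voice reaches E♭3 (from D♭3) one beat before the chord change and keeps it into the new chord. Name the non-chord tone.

E♭3 is an anticipation.

The harmony at that moment is G diminished triad (G, B♭, D♭); E♭3 is not a chord tone.
It is approached by step up from D♭3 and then sustained as the same pitch into the next harmony.
Arriving early and becoming a chord tone when the harmony changes — an anticipation.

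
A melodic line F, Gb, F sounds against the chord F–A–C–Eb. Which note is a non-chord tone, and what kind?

Gb is a neighbor tone.

The harmony at that moment is F dominant seventh chord (F, A, C, Eb); Gb is not a chord tone.
It is approached by step up from F and left by step down to F.
Step away and step back to the same note — a neighbor tone (upper neighbor).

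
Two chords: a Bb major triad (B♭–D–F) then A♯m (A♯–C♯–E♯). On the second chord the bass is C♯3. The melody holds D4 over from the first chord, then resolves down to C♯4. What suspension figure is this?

9–8 suspension.

At the second chord the bass is C♯3. The suspended D4 lies a ninth above the bass; after resolving down by step to C♯4, the interval above the bass becomes an octave.
Suspension figures are named by those two intervals: 9–8.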